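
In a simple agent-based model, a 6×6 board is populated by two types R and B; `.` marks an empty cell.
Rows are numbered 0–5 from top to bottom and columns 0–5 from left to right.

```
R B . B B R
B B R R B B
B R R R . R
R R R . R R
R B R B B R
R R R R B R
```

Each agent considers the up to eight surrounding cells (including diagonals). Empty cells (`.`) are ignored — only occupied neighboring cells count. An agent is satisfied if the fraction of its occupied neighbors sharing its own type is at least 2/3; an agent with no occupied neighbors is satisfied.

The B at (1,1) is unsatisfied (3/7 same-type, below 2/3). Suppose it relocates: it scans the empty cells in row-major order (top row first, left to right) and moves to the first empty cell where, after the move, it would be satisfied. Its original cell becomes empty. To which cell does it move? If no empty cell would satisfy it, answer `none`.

none

Vacating (1,1). Empty cells in order:
  (0,2): 2/4 same-type → still unsatisfied.
  (2,4): 2/7 same-type → still unsatisfied.
  (3,3): 2/7 same-type → still unsatisfied.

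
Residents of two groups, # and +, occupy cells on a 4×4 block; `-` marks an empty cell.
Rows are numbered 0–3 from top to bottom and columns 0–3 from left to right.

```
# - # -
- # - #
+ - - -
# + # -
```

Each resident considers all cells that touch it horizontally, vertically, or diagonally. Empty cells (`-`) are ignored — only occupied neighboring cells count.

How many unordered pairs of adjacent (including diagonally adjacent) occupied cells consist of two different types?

Scan each occupied cell's neighbors to the right and below (and the two forward diagonals) so each pair is counted once.
Row 0: #(0,0)–#(1,1)= #(0,2)–#(1,3)= #(0,2)–#(1,1)=  → 0/3 unlike.
Row 1: #(1,1)–+(2,0)≠  → 1/1 unlike.
Row 2: +(2,0)–#(3,0)≠ +(2,0)–+(3,1)=  → 1/2 unlike.
Row 3: #(3,0)–+(3,1)≠ +(3,1)–#(3,2)≠  → 2/2 unlike.
Total adjacent occupied pairs: 8; unlike-type pairs: 4.

4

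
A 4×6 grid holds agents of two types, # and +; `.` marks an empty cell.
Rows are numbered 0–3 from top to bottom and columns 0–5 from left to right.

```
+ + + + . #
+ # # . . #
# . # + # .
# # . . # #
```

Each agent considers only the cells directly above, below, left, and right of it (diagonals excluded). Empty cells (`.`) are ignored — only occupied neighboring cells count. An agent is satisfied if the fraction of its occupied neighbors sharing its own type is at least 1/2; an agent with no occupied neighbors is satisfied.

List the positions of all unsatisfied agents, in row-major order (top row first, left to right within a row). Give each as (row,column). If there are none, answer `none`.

(0,0)+ 2/2 satisfied
(0,1)+ 2/3 satisfied
(0,2)+ 2/3 satisfied
(0,3)+ 1/1 satisfied
(0,5)# 1/1 satisfied
(1,0)+ 1/3 not
(1,1)# 1/3 not
(1,2)# 2/3 satisfied
(1,5)# 1/1 satisfied
(2,0)# 1/2 satisfied
(2,2)# 1/2 satisfied
(2,3)+ 0/2 not
(2,4)# 1/2 satisfied
(3,0)# 2/2 satisfied
(3,1)# 1/1 satisfied
(3,4)# 2/2 satisfied
(3,5)# 1/1 satisfied

(1,0), (1,1), (2,3)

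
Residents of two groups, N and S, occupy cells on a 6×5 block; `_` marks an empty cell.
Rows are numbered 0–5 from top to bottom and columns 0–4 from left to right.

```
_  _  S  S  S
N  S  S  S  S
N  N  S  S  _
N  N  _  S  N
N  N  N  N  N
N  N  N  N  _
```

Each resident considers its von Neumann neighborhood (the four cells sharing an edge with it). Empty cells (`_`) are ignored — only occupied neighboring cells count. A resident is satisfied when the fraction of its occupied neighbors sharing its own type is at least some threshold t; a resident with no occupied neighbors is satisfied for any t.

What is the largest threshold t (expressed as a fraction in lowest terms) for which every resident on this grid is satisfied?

1/3

Row 0: (0,2)S 2/2 · (0,3)S 3/3 · (0,4)S 2/2
Row 1: (1,0)N 1/2 · (1,1)S 1/3 · (1,2)S 4/4 · (1,3)S 4/4 · (1,4)S 2/2
Row 2: (2,0)N 3/3 · (2,1)N 2/4 · (2,2)S 2/3 · (2,3)S 3/3
Row 3: (3,0)N 3/3 · (3,1)N 3/3 · (3,3)S 1/3 · (3,4)N 1/2
Row 4: (4,0)N 3/3 · (4,1)N 4/4 · (4,2)N 3/3 · (4,3)N 3/4 · (4,4)N 2/2
Row 5: (5,0)N 2/2 · (5,1)N 3/3 · (5,2)N 3/3 · (5,3)N 2/2
The smallest same-type fraction is 1/3 at (1,1), which reduces to 1/3. Any threshold above that leaves this resident unsatisfied.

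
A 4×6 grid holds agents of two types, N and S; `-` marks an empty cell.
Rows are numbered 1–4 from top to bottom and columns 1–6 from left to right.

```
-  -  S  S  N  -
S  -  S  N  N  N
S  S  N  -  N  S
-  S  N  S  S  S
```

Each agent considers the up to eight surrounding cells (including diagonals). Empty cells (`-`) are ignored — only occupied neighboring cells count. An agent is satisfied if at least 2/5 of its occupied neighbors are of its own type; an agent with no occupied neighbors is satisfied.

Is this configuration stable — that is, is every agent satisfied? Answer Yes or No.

Row 1: (1,3)S 2/3 ✓ · (1,4)S 2/5 ✓ · (1,5)N 3/4 ✓
Row 2: (2,1)S 2/2 ✓ · (2,3)S 3/5 ✓ · (2,4)N 4/7 ✓ · (2,5)N 4/6 ✓ · (2,6)N 3/4 ✓
Row 3: (3,1)S 3/3 ✓ · (3,2)S 4/6 ✓ · (3,3)N 2/6 ✗ · (3,5)N 3/7 ✓ · (3,6)S 2/5 ✓
Row 4: (4,2)S 2/4 ✓ · (4,3)N 1/4 ✗ · (4,4)S 1/4 ✗ · (4,5)S 3/4 ✓ · (4,6)S 2/3 ✓
For instance (3,3) has only 2/6 same-type neighbors, below 2/5.

No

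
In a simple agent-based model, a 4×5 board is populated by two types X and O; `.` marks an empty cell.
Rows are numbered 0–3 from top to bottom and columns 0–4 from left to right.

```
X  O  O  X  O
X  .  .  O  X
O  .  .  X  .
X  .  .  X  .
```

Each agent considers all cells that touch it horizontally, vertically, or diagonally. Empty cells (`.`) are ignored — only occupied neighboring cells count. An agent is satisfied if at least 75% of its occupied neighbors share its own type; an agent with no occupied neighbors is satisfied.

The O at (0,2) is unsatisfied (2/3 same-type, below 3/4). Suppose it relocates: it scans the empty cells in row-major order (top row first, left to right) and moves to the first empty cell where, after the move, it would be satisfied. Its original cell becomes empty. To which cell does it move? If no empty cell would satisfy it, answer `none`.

Vacating (0,2). Empty cells in order:
  (1,1): 2/4 same-type → still unsatisfied.
  (1,2): 2/4 same-type → still unsatisfied.
  (2,1): 1/3 same-type → still unsatisfied.
  (2,2): 1/3 same-type → still unsatisfied.
  (2,4): 1/4 same-type → still unsatisfied.
  (3,1): 1/2 same-type → still unsatisfied.
  (3,2): 0/2 same-type → still unsatisfied.
  (3,4): 0/2 same-type → still unsatisfied.

none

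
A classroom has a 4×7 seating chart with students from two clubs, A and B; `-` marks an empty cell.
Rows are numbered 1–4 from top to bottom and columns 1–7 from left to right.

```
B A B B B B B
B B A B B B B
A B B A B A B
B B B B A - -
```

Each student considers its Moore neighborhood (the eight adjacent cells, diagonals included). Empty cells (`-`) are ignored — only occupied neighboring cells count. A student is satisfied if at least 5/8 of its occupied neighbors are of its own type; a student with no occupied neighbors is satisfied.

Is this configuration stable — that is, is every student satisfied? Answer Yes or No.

Row 1: (1,1)B 2/3 satisfied · (1,2)A 1/5 not · (1,3)B 3/5 not · (1,4)B 4/5 satisfied · (1,5)B 5/5 satisfied · (1,6)B 5/5 satisfied · (1,7)B 3/3 satisfied
Row 2: (2,1)B 3/5 not · (2,2)B 5/8 satisfied · (2,3)A 2/8 not · (2,4)B 6/8 satisfied · (2,5)B 6/8 satisfied · (2,6)B 7/8 satisfied · (2,7)B 4/5 satisfied
Row 3: (3,1)A 0/5 not · (3,2)B 6/8 satisfied · (3,3)B 6/8 satisfied · (3,4)A 2/8 not · (3,5)B 4/7 not · (3,6)A 1/6 not · (3,7)B 2/3 satisfied
Row 4: (4,1)B 2/3 satisfied · (4,2)B 4/5 satisfied · (4,3)B 4/5 satisfied · (4,4)B 3/5 not · (4,5)A 2/4 not
For instance (1,2) has only 1/5 same-type neighbors, below 5/8.

No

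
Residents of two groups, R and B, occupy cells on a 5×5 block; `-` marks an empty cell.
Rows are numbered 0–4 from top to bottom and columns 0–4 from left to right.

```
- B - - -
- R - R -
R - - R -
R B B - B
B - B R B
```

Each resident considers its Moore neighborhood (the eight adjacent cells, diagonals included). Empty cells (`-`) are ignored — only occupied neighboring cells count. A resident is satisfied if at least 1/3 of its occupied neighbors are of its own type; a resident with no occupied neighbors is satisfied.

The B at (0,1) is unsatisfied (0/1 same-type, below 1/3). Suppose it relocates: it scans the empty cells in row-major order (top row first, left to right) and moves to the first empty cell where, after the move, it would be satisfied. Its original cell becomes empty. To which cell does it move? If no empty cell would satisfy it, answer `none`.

(2,1)

Vacating (0,1). Empty cells in order:
  (0,0): 0/1 same-type → still unsatisfied.
  (0,2): 0/2 same-type → still unsatisfied.
  (0,3): 0/1 same-type → still unsatisfied.
  (0,4): 0/1 same-type → still unsatisfied.
  (1,0): 0/2 same-type → still unsatisfied.
  (1,2): 0/3 same-type → still unsatisfied.
  (1,4): 0/2 same-type → still unsatisfied.
  (2,1): 2/5 same-type → satisfied — stop here.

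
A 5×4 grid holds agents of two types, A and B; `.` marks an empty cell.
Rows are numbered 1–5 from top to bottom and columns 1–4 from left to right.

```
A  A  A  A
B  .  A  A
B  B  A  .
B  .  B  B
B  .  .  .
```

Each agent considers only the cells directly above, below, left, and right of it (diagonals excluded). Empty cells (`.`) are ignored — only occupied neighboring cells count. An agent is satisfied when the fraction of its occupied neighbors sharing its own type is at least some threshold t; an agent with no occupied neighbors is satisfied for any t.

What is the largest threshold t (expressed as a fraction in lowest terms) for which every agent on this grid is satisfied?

Row 1: (1,1)A 1/2 · (1,2)A 2/2 · (1,3)A 3/3 · (1,4)A 2/2
Row 2: (2,1)B 1/2 · (2,3)A 3/3 · (2,4)A 2/2
Row 3: (3,1)B 3/3 · (3,2)B 1/2 · (3,3)A 1/3
Row 4: (4,1)B 2/2 · (4,3)B 1/2 · (4,4)B 1/1
Row 5: (5,1)B 1/1
The smallest same-type fraction is 1/3 at (3,3), which reduces to 1/3. Any threshold above that leaves this agent unsatisfied.

1/3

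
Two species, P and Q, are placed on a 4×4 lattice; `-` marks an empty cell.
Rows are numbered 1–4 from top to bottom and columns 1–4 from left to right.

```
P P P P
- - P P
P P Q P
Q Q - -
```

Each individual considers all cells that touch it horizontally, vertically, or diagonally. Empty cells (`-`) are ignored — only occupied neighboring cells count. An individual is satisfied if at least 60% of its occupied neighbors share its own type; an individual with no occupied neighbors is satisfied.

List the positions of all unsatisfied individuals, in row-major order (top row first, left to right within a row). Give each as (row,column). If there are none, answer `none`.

(1,1)P 1/1 ok
(1,2)P 3/3 ok
(1,3)P 4/4 ok
(1,4)P 3/3 ok
(2,3)P 6/7 ok
(2,4)P 4/5 ok
(3,1)P 1/3 unhappy
(3,2)P 2/5 unhappy
(3,3)Q 1/5 unhappy
(3,4)P 2/3 ok
(4,1)Q 1/3 unhappy
(4,2)Q 2/4 unhappy

(3,1), (3,2), (3,3), (4,1), (4,2)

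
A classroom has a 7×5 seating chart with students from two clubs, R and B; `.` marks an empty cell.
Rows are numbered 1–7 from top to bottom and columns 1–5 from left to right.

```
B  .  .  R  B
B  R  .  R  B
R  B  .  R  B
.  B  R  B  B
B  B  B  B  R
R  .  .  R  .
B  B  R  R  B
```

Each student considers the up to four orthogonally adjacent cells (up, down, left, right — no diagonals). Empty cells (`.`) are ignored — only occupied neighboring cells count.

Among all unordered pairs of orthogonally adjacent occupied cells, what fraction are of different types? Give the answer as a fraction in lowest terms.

9/17

Scan each occupied cell's neighbors to the right and below so each pair is counted once.
From row 1: 1 unlike of 4 pairs (running 1/4).
From row 2: 4 unlike of 6 pairs (running 5/10).
From row 3: 3 unlike of 5 pairs (running 8/15).
From row 4: 4 unlike of 7 pairs (running 12/22).
From row 5: 3 unlike of 6 pairs (running 15/28).
From row 6: 1 unlike of 2 pairs (running 16/30).
From row 7: 2 unlike of 4 pairs (running 18/34).
Total adjacent occupied pairs: 34; unlike-type pairs: 18.
18/34 reduces to 9/17.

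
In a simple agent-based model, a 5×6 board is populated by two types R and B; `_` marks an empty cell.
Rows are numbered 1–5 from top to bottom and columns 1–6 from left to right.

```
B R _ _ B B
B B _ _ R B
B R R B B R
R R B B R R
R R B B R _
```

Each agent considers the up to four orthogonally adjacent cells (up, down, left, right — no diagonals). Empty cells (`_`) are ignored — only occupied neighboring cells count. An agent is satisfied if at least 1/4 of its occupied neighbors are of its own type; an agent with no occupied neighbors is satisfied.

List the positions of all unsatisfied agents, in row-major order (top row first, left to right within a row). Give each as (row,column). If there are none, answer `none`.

(1,1)B 1/2 ok
(1,2)R 0/2 unhappy
(1,5)B 1/2 ok
(1,6)B 2/2 ok
(2,1)B 3/3 ok
(2,2)B 1/3 ok
(2,5)R 0/3 unhappy
(2,6)B 1/3 ok
(3,1)B 1/3 ok
(3,2)R 2/4 ok
(3,3)R 1/3 ok
(3,4)B 2/3 ok
(3,5)B 1/4 ok
(3,6)R 1/3 ok
(4,1)R 2/3 ok
(4,2)R 3/4 ok
(4,3)B 2/4 ok
(4,4)B 3/4 ok
(4,5)R 2/4 ok
(4,6)R 2/2 ok
(5,1)R 2/2 ok
(5,2)R 2/3 ok
(5,3)B 2/3 ok
(5,4)B 2/3 ok
(5,5)R 1/2 ok

(1,2), (2,5)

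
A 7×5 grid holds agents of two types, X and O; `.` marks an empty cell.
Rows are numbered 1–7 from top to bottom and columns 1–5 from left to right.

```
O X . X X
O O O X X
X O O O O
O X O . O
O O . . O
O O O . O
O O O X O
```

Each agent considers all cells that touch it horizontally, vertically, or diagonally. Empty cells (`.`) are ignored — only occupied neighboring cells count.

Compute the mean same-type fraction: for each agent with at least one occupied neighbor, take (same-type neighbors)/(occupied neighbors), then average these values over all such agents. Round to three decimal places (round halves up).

0.671

(1,1)O 2/3
(1,2)X 0/4
(1,4)X 3/4
(1,5)X 3/3
(2,1)O 3/5
(2,2)O 5/7
(2,3)O 4/7
(2,4)X 3/7
(2,5)X 3/5
(3,1)X 1/5
(3,2)O 6/8
(3,3)O 5/7
(3,4)O 5/7
(3,5)O 2/4
(4,1)O 3/5
(4,2)X 1/7
(4,3)O 4/5
(4,5)O 3/3
(5,1)O 4/5
(5,2)O 6/7
(5,5)O 2/2
(6,1)O 5/5
(6,2)O 7/7
(6,3)O 4/5
(6,5)O 2/3
(7,1)O 3/3
(7,2)O 5/5
(7,3)O 3/4
(7,4)X 0/4
(7,5)O 1/2
Sum over 30 agents: 2/3 + 0/4 + 3/4 + 3/3 + 3/5 + 5/7 + 4/7 + 3/7 + 3/5 + 1/5 + 6/8 + 5/7 + 5/7 + 2/4 + 3/5 + 1/7 + 4/5 + 3/3 + 4/5 + 6/7 + 2/2 + 5/5 + 7/7 + 4/5 + 2/3 + 3/3 + 5/5 + 3/4 + 0/4 + 1/2 = 8453/420; mean = 8453/420 ÷ 30 = 8453/12600 = 0.670873… → 0.671.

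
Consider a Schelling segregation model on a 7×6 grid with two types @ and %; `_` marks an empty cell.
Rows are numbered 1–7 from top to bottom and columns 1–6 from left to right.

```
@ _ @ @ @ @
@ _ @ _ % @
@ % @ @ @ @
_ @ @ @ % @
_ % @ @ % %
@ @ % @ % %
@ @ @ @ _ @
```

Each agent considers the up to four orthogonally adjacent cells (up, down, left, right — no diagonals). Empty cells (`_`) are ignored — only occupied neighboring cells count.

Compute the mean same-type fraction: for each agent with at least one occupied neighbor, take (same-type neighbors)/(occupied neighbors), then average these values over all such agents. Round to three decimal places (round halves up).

(1,1)@ 1/1
(1,3)@ 2/2
(1,4)@ 2/2
(1,5)@ 2/3
(1,6)@ 2/2
(2,1)@ 2/2
(2,3)@ 2/2
(2,5)% 0/3
(2,6)@ 2/3
(3,1)@ 1/2
(3,2)% 0/3
(3,3)@ 3/4
(3,4)@ 3/3
(3,5)@ 2/4
(3,6)@ 3/3
(4,2)@ 1/3
(4,3)@ 4/4
(4,4)@ 3/4
(4,5)% 1/4
(4,6)@ 1/3
(5,2)% 0/3
(5,3)@ 2/4
(5,4)@ 3/4
(5,5)% 3/4
(5,6)% 2/3
(6,1)@ 2/2
(6,2)@ 2/4
(6,3)% 0/4
(6,4)@ 2/4
(6,5)% 2/3
(6,6)% 2/3
(7,1)@ 2/2
(7,2)@ 3/3
(7,3)@ 2/3
(7,4)@ 2/2
(7,6)@ 0/1
Sum over 36 agents: 1/1 + 2/2 + 2/2 + 2/3 + 2/2 + 2/2 + 2/2 + 0/3 + 2/3 + 1/2 + 0/3 + 3/4 + 3/3 + 2/4 + 3/3 + 1/3 + 4/4 + 3/4 + 1/4 + 1/3 + 0/3 + 2/4 + 3/4 + 3/4 + 2/3 + 2/2 + 2/4 + 0/4 + 2/4 + 2/3 + 2/3 + 2/2 + 3/3 + 2/3 + 2/2 + 0/1 = 281/12; mean = 281/12 ÷ 36 = 281/432 = 0.650462… → 0.650.

0.650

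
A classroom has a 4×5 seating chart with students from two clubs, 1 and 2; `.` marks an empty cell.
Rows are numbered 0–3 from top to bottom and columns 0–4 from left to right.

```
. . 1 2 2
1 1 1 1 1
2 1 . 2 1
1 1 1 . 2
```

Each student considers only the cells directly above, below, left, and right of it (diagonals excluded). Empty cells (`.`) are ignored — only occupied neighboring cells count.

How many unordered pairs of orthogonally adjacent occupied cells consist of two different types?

Scan each occupied cell's neighbors to the right and below so each pair is counted once.
From row 0: 3 unlike of 5 pairs (running 3/5).
From row 1: 2 unlike of 8 pairs (running 5/13).
From row 2: 4 unlike of 5 pairs (running 9/18).
From row 3: 0 unlike of 2 pairs (running 9/20).
Total adjacent occupied pairs: 20; unlike-type pairs: 9.

9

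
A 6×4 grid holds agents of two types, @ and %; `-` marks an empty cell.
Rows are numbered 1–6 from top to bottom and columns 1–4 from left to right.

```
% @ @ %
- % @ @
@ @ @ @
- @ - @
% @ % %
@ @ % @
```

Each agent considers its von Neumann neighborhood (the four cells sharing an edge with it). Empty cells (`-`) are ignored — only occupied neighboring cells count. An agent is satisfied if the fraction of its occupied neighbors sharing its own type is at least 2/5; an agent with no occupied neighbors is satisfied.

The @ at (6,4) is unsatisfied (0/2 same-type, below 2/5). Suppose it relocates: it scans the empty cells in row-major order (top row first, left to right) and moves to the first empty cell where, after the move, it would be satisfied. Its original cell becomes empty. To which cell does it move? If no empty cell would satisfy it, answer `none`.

(4,1)

Vacating (6,4). Empty cells in order:
  (2,1): 1/3 same-type → still unsatisfied.
  (4,1): 2/3 same-type → satisfied — stop here.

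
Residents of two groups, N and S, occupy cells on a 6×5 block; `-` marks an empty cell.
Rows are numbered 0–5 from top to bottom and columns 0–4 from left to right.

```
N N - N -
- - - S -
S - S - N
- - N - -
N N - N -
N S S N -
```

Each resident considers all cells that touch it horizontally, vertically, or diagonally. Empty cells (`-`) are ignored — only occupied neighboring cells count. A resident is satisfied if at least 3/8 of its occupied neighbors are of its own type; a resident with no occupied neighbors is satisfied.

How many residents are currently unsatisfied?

(0,0)N 1/1 ok
(0,1)N 1/1 ok
(0,3)N 0/1 unhappy
(1,3)S 1/3 unhappy
(2,0)S 0/0 ok
(2,2)S 1/2 ok
(2,4)N 0/1 unhappy
(3,2)N 2/3 ok
(4,0)N 2/3 ok
(4,1)N 3/5 ok
(4,3)N 2/3 ok
(5,0)N 2/3 ok
(5,1)S 1/4 unhappy
(5,2)S 1/4 unhappy
(5,3)N 1/2 ok
Unsatisfied: (0,3), (1,3), (2,4), (5,1), (5,2) — 5 in total.

5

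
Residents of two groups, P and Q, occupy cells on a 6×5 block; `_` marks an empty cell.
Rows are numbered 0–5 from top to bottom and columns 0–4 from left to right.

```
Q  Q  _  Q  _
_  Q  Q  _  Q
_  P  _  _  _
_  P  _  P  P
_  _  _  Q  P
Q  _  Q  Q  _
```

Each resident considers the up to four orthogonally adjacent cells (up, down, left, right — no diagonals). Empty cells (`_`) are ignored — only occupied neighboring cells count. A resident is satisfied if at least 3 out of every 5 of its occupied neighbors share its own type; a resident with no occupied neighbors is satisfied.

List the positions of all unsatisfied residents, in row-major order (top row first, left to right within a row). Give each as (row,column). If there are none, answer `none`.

Row 0: (0,0)Q 1/1 ok · (0,1)Q 2/2 ok · (0,3)Q 0/0 ok
Row 1: (1,1)Q 2/3 ok · (1,2)Q 1/1 ok · (1,4)Q 0/0 ok
Row 2: (2,1)P 1/2 unhappy
Row 3: (3,1)P 1/1 ok · (3,3)P 1/2 unhappy · (3,4)P 2/2 ok
Row 4: (4,3)Q 1/3 unhappy · (4,4)P 1/2 unhappy
Row 5: (5,0)Q 0/0 ok · (5,2)Q 1/1 ok · (5,3)Q 2/2 ok

(2,1), (3,3), (4,3), (4,4)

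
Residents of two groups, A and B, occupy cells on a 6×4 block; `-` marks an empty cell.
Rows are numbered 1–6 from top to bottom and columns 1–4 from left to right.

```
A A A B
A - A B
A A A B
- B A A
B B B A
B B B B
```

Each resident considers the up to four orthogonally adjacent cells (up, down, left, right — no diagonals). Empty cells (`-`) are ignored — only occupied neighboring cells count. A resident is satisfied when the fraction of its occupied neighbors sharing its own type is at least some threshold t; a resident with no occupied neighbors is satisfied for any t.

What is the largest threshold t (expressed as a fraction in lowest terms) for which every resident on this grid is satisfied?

Row 1: (1,1)A 2/2 · (1,2)A 2/2 · (1,3)A 2/3 · (1,4)B 1/2
Row 2: (2,1)A 2/2 · (2,3)A 2/3 · (2,4)B 2/3
Row 3: (3,1)A 2/2 · (3,2)A 2/3 · (3,3)A 3/4 · (3,4)B 1/3
Row 4: (4,2)B 1/3 · (4,3)A 2/4 · (4,4)A 2/3
Row 5: (5,1)B 2/2 · (5,2)B 4/4 · (5,3)B 2/4 · (5,4)A 1/3
Row 6: (6,1)B 2/2 · (6,2)B 3/3 · (6,3)B 3/3 · (6,4)B 1/2
The smallest same-type fraction is 1/3 at (3,4), which reduces to 1/3. Any threshold above that leaves this resident unsatisfied.

1/3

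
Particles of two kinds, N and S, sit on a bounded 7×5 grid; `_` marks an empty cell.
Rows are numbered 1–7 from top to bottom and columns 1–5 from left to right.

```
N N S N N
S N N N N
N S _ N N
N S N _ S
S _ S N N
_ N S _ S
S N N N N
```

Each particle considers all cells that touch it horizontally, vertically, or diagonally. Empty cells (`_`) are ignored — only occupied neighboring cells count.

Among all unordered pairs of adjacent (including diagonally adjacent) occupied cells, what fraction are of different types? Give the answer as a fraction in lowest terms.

37/71

Scan each occupied cell's neighbors to the right and below (and the two forward diagonals) so each pair is counted once.
From row 1: 7 unlike of 17 pairs (running 7/17).
From row 2: 4 unlike of 14 pairs (running 11/31).
From row 3: 6 unlike of 10 pairs (running 17/41).
From row 4: 6 unlike of 9 pairs (running 23/50).
From row 5: 6 unlike of 8 pairs (running 29/58).
From row 6: 7 unlike of 9 pairs (running 36/67).
From row 7: 1 unlike of 4 pairs (running 37/71).
Total adjacent occupied pairs: 71; unlike-type pairs: 37.
37/71 is already in lowest terms.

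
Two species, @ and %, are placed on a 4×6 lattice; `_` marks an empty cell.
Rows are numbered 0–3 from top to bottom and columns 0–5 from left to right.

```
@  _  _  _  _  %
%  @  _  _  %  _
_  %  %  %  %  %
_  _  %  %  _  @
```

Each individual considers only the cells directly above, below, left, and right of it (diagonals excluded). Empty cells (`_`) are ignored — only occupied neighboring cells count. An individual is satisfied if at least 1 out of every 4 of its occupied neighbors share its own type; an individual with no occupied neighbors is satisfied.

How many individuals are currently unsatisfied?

4

Row 0: (0,0)@ 0/1 unhappy · (0,5)% 0/0 ok
Row 1: (1,0)% 0/2 unhappy · (1,1)@ 0/2 unhappy · (1,4)% 1/1 ok
Row 2: (2,1)% 1/2 ok · (2,2)% 3/3 ok · (2,3)% 3/3 ok · (2,4)% 3/3 ok · (2,5)% 1/2 ok
Row 3: (3,2)% 2/2 ok · (3,3)% 2/2 ok · (3,5)@ 0/1 unhappy
Unsatisfied: (0,0), (1,0), (1,1), (3,5) — 4 in total.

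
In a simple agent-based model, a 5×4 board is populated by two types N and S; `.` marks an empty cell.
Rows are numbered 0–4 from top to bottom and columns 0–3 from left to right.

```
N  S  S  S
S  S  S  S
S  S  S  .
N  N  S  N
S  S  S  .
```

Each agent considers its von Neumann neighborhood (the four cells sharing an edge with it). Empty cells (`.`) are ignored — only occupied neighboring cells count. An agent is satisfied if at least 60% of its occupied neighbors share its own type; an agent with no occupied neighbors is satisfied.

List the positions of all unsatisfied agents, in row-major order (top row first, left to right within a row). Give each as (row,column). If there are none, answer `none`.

(0,0), (3,0), (3,1), (3,2), (3,3), (4,0)

(0,0)N 0/2 ✗
(0,1)S 2/3 ✓
(0,2)S 3/3 ✓
(0,3)S 2/2 ✓
(1,0)S 2/3 ✓
(1,1)S 4/4 ✓
(1,2)S 4/4 ✓
(1,3)S 2/2 ✓
(2,0)S 2/3 ✓
(2,1)S 3/4 ✓
(2,2)S 3/3 ✓
(3,0)N 1/3 ✗
(3,1)N 1/4 ✗
(3,2)S 2/4 ✗
(3,3)N 0/1 ✗
(4,0)S 1/2 ✗
(4,1)S 2/3 ✓
(4,2)S 2/2 ✓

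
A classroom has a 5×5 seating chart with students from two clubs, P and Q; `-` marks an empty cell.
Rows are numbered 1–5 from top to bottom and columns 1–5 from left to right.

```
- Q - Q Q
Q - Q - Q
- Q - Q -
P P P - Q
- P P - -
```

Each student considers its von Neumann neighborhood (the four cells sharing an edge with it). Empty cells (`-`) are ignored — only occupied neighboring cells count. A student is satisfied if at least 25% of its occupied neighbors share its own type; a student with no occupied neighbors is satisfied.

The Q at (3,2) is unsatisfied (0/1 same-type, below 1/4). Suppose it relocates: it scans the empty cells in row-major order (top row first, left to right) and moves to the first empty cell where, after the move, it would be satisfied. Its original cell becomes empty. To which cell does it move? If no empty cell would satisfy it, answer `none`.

(1,1)

Vacating (3,2). Empty cells in order:
  (1,1): 2/2 same-type → satisfied — stop here.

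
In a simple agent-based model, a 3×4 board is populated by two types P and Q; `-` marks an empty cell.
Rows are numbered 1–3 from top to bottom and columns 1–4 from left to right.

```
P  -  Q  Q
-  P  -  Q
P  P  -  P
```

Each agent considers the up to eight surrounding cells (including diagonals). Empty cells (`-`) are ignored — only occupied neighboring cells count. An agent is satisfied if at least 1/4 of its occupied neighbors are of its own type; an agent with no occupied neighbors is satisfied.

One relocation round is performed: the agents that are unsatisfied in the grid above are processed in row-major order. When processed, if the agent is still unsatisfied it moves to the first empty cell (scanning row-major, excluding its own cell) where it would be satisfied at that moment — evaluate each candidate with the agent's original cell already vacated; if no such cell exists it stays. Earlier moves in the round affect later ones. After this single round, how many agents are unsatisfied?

0

Initially unsatisfied (in order): (3,4).
  (3,4) → (1,2).
Resulting grid:
P P Q Q
- P - Q
P P - -
All satisfied now.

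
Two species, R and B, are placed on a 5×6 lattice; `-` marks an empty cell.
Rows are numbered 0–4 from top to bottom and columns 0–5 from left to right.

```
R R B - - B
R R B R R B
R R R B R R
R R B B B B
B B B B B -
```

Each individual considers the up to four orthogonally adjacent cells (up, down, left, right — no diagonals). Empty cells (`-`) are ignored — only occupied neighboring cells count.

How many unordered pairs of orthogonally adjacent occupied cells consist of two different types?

15

Scan each occupied cell's neighbors to the right and below so each pair is counted once.
Row 0: R(0,0)–R(0,1)= R(0,0)–R(1,0)= R(0,1)–B(0,2)≠ R(0,1)–R(1,1)= B(0,2)–B(1,2)= B(0,5)–B(1,5)=  → 1/6 unlike.
Row 1: R(1,0)–R(1,1)= R(1,0)–R(2,0)= R(1,1)–B(1,2)≠ R(1,1)–R(2,1)= B(1,2)–R(1,3)≠ B(1,2)–R(2,2)≠ R(1,3)–R(1,4)= R(1,3)–B(2,3)≠ R(1,4)–B(1,5)≠ R(1,4)–R(2,4)= B(1,5)–R(2,5)≠  → 6/11 unlike.
Row 2: R(2,0)–R(2,1)= R(2,0)–R(3,0)= R(2,1)–R(2,2)= R(2,1)–R(3,1)= R(2,2)–B(2,3)≠ R(2,2)–B(3,2)≠ B(2,3)–R(2,4)≠ B(2,3)–B(3,3)= R(2,4)–R(2,5)= R(2,4)–B(3,4)≠ R(2,5)–B(3,5)≠  → 5/11 unlike.
Row 3: R(3,0)–R(3,1)= R(3,0)–B(4,0)≠ R(3,1)–B(3,2)≠ R(3,1)–B(4,1)≠ B(3,2)–B(3,3)= B(3,2)–B(4,2)= B(3,3)–B(3,4)= B(3,3)–B(4,3)= B(3,4)–B(3,5)= B(3,4)–B(4,4)=  → 3/10 unlike.
Row 4: B(4,0)–B(4,1)= B(4,1)–B(4,2)= B(4,2)–B(4,3)= B(4,3)–B(4,4)=  → 0/4 unlike.
Total adjacent occupied pairs: 42; unlike-type pairs: 15.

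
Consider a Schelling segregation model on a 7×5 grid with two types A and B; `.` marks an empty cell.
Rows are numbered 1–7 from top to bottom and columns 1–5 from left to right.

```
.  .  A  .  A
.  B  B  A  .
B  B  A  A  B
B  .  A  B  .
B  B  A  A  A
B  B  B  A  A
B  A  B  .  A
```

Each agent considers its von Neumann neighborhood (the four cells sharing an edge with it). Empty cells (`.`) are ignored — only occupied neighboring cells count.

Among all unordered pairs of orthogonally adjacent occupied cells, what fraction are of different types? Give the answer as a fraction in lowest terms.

7/18

Scan each occupied cell's neighbors to the right and below so each pair is counted once.
Row 1: A(1,3)–B(2,3)≠  → 1/1 unlike.
Row 2: B(2,2)–B(2,3)= B(2,2)–B(3,2)= B(2,3)–A(2,4)≠ B(2,3)–A(3,3)≠ A(2,4)–A(3,4)=  → 2/5 unlike.
Row 3: B(3,1)–B(3,2)= B(3,1)–B(4,1)= B(3,2)–A(3,3)≠ A(3,3)–A(3,4)= A(3,3)–A(4,3)= A(3,4)–B(3,5)≠ A(3,4)–B(4,4)≠  → 3/7 unlike.
Row 4: B(4,1)–B(5,1)= A(4,3)–B(4,4)≠ A(4,3)–A(5,3)= B(4,4)–A(5,4)≠  → 2/4 unlike.
Row 5: B(5,1)–B(5,2)= B(5,1)–B(6,1)= B(5,2)–A(5,3)≠ B(5,2)–B(6,2)= A(5,3)–A(5,4)= A(5,3)–B(6,3)≠ A(5,4)–A(5,5)= A(5,4)–A(6,4)= A(5,5)–A(6,5)=  → 2/9 unlike.
Row 6: B(6,1)–B(6,2)= B(6,1)–B(7,1)= B(6,2)–B(6,3)= B(6,2)–A(7,2)≠ B(6,3)–A(6,4)≠ B(6,3)–B(7,3)= A(6,4)–A(6,5)= A(6,5)–A(7,5)=  → 2/8 unlike.
Row 7: B(7,1)–A(7,2)≠ A(7,2)–B(7,3)≠  → 2/2 unlike.
Total adjacent occupied pairs: 36; unlike-type pairs: 14.
14/36 reduces to 7/18.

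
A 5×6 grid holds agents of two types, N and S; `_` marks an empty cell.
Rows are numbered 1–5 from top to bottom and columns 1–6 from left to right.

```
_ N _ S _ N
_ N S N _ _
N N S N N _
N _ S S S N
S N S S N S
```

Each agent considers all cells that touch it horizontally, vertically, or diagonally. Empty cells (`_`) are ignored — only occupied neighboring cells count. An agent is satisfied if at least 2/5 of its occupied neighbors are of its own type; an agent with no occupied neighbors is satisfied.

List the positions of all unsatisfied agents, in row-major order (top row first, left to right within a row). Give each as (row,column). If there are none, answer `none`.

(1,2)N 1/2 satisfied
(1,4)S 1/2 satisfied
(1,6)N 0/0 satisfied
(2,2)N 3/5 satisfied
(2,3)S 2/7 not
(2,4)N 2/5 satisfied
(3,1)N 3/3 satisfied
(3,2)N 3/6 satisfied
(3,3)S 3/7 satisfied
(3,4)N 2/7 not
(3,5)N 3/5 satisfied
(4,1)N 3/4 satisfied
(4,3)S 4/7 satisfied
(4,4)S 5/8 satisfied
(4,5)S 3/7 satisfied
(4,6)N 2/4 satisfied
(5,1)S 0/2 not
(5,2)N 1/4 not
(5,3)S 3/4 satisfied
(5,4)S 4/5 satisfied
(5,5)N 1/5 not
(5,6)S 1/3 not

(2,3), (3,4), (5,1), (5,2), (5,5), (5,6)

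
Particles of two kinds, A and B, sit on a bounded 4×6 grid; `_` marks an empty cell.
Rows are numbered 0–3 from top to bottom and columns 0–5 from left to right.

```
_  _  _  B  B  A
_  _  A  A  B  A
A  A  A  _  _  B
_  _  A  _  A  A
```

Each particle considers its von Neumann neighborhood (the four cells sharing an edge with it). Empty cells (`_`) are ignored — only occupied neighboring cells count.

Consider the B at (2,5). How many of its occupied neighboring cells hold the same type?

Occupied neighbors of (2,5): (1,5)=A, (3,5)=A.
Same type (B): 0 of 2.

0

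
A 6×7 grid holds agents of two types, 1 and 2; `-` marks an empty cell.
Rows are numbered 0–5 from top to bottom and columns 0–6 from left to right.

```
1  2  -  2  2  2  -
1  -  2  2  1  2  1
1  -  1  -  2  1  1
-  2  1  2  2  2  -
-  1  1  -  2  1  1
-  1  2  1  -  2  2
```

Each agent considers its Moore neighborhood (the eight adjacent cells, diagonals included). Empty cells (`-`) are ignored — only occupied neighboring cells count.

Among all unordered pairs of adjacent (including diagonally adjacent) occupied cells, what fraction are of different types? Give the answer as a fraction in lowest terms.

39/74

Scan each occupied cell's neighbors to the right and below (and the two forward diagonals) so each pair is counted once.
From row 0: 6 unlike of 15 pairs (running 6/15).
From row 1: 8 unlike of 15 pairs (running 14/30).
From row 2: 7 unlike of 12 pairs (running 21/42).
From row 3: 8 unlike of 15 pairs (running 29/57).
From row 4: 8 unlike of 14 pairs (running 37/71).
From row 5: 2 unlike of 3 pairs (running 39/74).
Total adjacent occupied pairs: 74; unlike-type pairs: 39.
39/74 is already in lowest terms.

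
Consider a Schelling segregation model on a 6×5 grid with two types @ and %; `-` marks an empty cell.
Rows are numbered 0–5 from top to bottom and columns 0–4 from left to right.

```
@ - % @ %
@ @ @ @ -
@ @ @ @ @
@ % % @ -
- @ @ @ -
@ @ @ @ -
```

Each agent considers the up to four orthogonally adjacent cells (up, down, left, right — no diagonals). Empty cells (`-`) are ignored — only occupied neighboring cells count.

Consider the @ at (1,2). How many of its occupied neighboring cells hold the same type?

3

Occupied neighbors of (1,2): (0,2)=%, (2,2)=@, (1,1)=@, (1,3)=@.
Same type (@): 3 of 4.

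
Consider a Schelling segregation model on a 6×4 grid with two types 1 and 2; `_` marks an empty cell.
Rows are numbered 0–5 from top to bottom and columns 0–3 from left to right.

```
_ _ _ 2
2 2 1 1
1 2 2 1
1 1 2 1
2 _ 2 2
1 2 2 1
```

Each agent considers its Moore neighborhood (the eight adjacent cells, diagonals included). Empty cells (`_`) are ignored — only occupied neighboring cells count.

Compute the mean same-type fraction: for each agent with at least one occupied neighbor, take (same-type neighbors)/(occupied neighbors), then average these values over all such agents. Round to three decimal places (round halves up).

Row 0: (0,3)2 0/2
Row 1: (1,0)2 2/3 · (1,1)2 3/5 · (1,2)1 2/6 · (1,3)1 2/4
Row 2: (2,0)1 2/5 · (2,1)2 4/8 · (2,2)2 3/8 · (2,3)1 3/5
Row 3: (3,0)1 2/4 · (3,1)1 2/7 · (3,2)2 4/7 · (3,3)1 1/5
Row 4: (4,0)2 1/4 · (4,2)2 4/7 · (4,3)2 3/5
Row 5: (5,0)1 0/2 · (5,1)2 3/4 · (5,2)2 3/4 · (5,3)1 0/3
Sum over 20 agents: 0/2 + 2/3 + 3/5 + 2/6 + 2/4 + 2/5 + 4/8 + 3/8 + 3/5 + 2/4 + 2/7 + 4/7 + 1/5 + 1/4 + 4/7 + 3/5 + 0/2 + 3/4 + 3/4 + 0/3 = 2367/280; mean = 2367/280 ÷ 20 = 2367/5600 = 0.422678… → 0.423.

0.423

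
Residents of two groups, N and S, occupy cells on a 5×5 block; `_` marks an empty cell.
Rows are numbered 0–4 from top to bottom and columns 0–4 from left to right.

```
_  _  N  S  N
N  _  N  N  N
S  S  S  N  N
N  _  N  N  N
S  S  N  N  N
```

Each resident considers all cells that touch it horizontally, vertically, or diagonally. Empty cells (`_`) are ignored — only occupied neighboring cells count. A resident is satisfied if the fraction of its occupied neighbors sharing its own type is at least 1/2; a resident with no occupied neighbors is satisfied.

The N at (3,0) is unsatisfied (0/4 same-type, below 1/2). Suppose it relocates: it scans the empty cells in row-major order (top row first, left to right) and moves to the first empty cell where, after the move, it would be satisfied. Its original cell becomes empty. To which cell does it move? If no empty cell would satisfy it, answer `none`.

Vacating (3,0). Empty cells in order:
  (0,0): 1/1 same-type → satisfied — stop here.

(0,0)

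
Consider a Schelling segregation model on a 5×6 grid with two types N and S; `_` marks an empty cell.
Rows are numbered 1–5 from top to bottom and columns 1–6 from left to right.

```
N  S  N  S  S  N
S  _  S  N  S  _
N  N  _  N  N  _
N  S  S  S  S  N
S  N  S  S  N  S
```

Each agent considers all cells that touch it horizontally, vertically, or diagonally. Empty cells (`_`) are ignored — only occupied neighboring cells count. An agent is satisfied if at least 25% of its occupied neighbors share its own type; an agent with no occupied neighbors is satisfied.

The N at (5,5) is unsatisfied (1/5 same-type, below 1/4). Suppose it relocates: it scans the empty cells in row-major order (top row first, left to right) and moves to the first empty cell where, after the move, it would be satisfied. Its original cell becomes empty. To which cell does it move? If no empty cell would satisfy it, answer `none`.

(2,2)

Vacating (5,5). Empty cells in order:
  (2,2): 4/7 same-type → satisfied — stop here.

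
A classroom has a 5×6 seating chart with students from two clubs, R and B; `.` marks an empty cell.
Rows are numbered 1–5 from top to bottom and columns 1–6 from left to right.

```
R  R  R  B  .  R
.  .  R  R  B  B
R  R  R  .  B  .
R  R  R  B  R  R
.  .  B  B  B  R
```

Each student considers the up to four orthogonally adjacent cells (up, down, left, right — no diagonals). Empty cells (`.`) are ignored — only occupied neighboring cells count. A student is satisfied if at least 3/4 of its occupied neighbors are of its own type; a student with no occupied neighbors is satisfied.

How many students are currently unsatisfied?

13

(1,1)R 1/1 ok
(1,2)R 2/2 ok
(1,3)R 2/3 unhappy
(1,4)B 0/2 unhappy
(1,6)R 0/1 unhappy
(2,3)R 3/3 ok
(2,4)R 1/3 unhappy
(2,5)B 2/3 unhappy
(2,6)B 1/2 unhappy
(3,1)R 2/2 ok
(3,2)R 3/3 ok
(3,3)R 3/3 ok
(3,5)B 1/2 unhappy
(4,1)R 2/2 ok
(4,2)R 3/3 ok
(4,3)R 2/4 unhappy
(4,4)B 1/3 unhappy
(4,5)R 1/4 unhappy
(4,6)R 2/2 ok
(5,3)B 1/2 unhappy
(5,4)B 3/3 ok
(5,5)B 1/3 unhappy
(5,6)R 1/2 unhappy
Unsatisfied: (1,3), (1,4), (1,6), (2,4), (2,5), (2,6), (3,5), (4,3), (4,4), (4,5), (5,3), (5,5), (5,6) — 13 in total.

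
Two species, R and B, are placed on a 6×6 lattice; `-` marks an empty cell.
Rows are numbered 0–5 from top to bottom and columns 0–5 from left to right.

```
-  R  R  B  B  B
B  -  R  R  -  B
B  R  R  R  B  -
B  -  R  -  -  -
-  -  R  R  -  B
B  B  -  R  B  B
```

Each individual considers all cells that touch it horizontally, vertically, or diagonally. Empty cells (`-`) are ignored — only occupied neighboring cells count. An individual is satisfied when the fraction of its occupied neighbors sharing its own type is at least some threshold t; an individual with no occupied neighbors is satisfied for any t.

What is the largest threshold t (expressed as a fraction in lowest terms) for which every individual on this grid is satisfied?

1/4

(0,1)R 2/3
(0,2)R 3/4
(0,3)B 1/4
(0,4)B 3/4
(0,5)B 2/2
(1,0)B 1/3
(1,2)R 6/7
(1,3)R 4/7
(1,5)B 3/3
(2,0)B 2/3
(2,1)R 3/6
(2,2)R 5/5
(2,3)R 4/5
(2,4)B 1/3
(3,0)B 1/2
(3,2)R 5/5
(4,2)R 3/4
(4,3)R 3/4
(4,5)B 2/2
(5,0)B 1/1
(5,1)B 1/2
(5,3)R 2/3
(5,4)B 2/4
(5,5)B 2/2
The smallest same-type fraction is 1/4 at (0,3), which reduces to 1/4. Any threshold above that leaves this individual unsatisfied.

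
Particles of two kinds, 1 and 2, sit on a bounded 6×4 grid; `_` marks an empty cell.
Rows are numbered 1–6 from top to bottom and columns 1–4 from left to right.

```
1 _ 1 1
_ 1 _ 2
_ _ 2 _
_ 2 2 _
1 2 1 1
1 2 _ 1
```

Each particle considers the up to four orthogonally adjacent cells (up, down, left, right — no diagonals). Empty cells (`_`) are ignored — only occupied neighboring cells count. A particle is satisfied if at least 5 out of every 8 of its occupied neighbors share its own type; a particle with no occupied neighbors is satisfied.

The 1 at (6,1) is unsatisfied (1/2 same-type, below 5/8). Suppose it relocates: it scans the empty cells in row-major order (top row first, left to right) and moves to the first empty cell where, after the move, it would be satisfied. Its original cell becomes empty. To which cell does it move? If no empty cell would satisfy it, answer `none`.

Vacating (6,1). Empty cells in order:
  (1,2): 3/3 same-type → satisfied — stop here.

(1,2)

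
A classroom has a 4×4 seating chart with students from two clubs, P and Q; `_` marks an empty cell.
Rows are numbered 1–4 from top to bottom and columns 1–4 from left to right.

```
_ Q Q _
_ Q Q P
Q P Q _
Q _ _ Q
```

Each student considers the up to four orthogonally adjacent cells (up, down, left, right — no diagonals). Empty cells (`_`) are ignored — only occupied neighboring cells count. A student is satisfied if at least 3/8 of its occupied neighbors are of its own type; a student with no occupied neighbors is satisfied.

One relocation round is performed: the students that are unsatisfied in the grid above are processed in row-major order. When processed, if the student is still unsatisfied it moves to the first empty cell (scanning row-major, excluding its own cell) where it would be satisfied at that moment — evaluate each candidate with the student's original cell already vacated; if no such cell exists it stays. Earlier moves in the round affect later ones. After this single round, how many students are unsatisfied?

Initially unsatisfied (in order): (2,4), (3,2).
  (2,4) → (4,2).
  (3,2): no empty cell satisfies it; stays.
Resulting grid:
_ Q Q _
_ Q Q _
Q P Q _
Q P _ Q
Unsatisfied now: (3,2).

1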